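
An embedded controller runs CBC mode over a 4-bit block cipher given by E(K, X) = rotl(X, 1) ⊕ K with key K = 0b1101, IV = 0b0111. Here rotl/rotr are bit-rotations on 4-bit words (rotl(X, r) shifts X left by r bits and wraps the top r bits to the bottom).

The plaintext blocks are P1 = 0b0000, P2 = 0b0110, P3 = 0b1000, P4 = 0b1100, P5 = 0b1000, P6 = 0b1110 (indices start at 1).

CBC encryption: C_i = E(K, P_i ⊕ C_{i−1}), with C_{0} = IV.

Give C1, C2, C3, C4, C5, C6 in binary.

C1 = 0b0011, C2 = 0b0111, C3 = 0b0010, C4 = 0b0000, C5 = 0b1100, C6 = 0b1001

C1: P1 ⊕ 0b0111 = 0b0111; E(K, 0b0111) = 0b0011.
C2: P2 ⊕ 0b0011 = 0b0101; E(K, 0b0101) = 0b0111.
C3: P3 ⊕ 0b0111 = 0b1111; E(K, 0b1111) = 0b0010.
C4: P4 ⊕ 0b0010 = 0b1110; E(K, 0b1110) = 0b0000.
C5: P5 ⊕ 0b0000 = 0b1000; E(K, 0b1000) = 0b1100.
C6: P6 ⊕ 0b1100 = 0b0010; E(K, 0b0010) = 0b1001.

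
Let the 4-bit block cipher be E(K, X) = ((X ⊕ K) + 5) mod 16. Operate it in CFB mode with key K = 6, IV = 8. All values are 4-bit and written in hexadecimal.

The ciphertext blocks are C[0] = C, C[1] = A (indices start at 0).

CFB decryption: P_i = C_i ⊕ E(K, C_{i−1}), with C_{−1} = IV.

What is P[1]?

P[1]: E(K, C) = F; A ⊕ F = 5.

P[1] = 5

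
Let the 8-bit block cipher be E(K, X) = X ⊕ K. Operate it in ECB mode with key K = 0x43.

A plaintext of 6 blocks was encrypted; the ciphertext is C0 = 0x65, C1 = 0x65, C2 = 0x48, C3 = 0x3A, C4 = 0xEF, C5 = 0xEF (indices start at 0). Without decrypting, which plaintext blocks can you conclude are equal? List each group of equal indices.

P0 = P1; P4 = P5

ECB encrypts each block independently with the same key, so equal ciphertext blocks imply equal plaintext blocks.
C0 = C1 = 0x65, so P0 = P1.
C4 = C5 = 0xEF, so P4 = P5.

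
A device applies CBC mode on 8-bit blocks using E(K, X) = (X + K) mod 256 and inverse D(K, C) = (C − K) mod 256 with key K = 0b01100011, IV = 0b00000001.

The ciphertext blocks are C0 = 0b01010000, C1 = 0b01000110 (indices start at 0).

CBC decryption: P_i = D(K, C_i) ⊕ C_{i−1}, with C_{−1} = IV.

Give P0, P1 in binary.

P0: D(K, 0b01010000) = 0b11101101; 0b11101101 ⊕ 0b00000001 = 0b11101100.
P1: D(K, 0b01000110) = 0b11100011; 0b11100011 ⊕ 0b01010000 = 0b10110011.

P0 = 0b11101100, P1 = 0b10110011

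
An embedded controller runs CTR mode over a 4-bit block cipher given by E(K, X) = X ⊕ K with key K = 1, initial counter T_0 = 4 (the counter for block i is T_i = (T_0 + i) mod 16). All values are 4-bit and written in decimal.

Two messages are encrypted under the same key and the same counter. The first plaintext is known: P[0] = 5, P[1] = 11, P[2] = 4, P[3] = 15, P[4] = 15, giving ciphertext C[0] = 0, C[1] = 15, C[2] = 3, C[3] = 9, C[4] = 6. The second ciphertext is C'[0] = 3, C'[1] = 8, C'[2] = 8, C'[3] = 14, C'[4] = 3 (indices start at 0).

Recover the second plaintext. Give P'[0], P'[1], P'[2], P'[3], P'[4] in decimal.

P'[0] = 6, P'[1] = 12, P'[2] = 15, P'[3] = 8, P'[4] = 10

In CTR with a reused counter, both messages share the same keystream S_i, so C_i ⊕ C'_i = P_i ⊕ P'_i and thus P'_i = P_i ⊕ C_i ⊕ C'_i.
P'[0]: 5 ⊕ 0 ⊕ 3 = 6.
P'[1]: 11 ⊕ 15 ⊕ 8 = 12.
P'[2]: 4 ⊕ 3 ⊕ 8 = 15.
P'[3]: 15 ⊕ 9 ⊕ 14 = 8.
P'[4]: 15 ⊕ 6 ⊕ 3 = 10.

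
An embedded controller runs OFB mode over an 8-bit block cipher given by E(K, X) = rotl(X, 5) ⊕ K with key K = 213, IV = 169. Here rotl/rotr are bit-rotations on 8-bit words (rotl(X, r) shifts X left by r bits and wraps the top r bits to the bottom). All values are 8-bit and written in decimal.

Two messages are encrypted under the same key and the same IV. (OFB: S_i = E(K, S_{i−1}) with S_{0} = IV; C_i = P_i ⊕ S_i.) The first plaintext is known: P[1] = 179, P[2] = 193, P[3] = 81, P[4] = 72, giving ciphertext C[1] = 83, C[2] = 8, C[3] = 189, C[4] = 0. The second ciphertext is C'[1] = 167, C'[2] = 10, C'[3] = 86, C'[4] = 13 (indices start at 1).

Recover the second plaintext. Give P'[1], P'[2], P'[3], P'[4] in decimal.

In OFB with a reused IV, both messages share the same keystream S_i, so C_i ⊕ C'_i = P_i ⊕ P'_i and thus P'_i = P_i ⊕ C_i ⊕ C'_i.
P'[1]: 179 ⊕ 83 ⊕ 167 = 71.
P'[2]: 193 ⊕ 8 ⊕ 10 = 195.
P'[3]: 81 ⊕ 189 ⊕ 86 = 186.
P'[4]: 72 ⊕ 0 ⊕ 13 = 69.

P'[1] = 71, P'[2] = 195, P'[3] = 186, P'[4] = 69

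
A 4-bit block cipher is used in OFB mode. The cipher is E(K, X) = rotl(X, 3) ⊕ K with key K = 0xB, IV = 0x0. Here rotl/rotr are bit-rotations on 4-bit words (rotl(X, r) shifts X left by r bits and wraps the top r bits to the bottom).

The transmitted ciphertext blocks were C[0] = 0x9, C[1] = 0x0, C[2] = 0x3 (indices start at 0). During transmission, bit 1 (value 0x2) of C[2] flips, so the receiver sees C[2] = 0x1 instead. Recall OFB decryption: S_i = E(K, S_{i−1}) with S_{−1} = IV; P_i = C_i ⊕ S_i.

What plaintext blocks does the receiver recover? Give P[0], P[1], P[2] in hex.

Only C[2] changed, to 0x1. In OFB, a change in C_i flips the same bit in P_i only; the keystream is unaffected. Decrypting the received ciphertext:
P[0]: S = E(K, 0x0) = 0xB; 0x9 ⊕ 0xB = 0x2.
P[1]: S = E(K, 0xB) = 0x6; 0x0 ⊕ 0x6 = 0x6.
P[2]: S = E(K, 0x6) = 0x8; 0x1 ⊕ 0x8 = 0x9.
Blocks that differ from the original plaintext: P[2].

P[0] = 0x2, P[1] = 0x6, P[2] = 0x9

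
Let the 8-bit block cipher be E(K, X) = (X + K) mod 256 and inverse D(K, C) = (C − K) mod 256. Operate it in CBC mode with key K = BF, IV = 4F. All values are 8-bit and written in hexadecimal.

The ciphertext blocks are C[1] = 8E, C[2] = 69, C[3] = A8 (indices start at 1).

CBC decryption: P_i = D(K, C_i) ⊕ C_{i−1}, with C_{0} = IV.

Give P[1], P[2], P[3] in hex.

P[1] = 80, P[2] = 24, P[3] = 80

P[1]: D(K, 8E) = CF; CF ⊕ 4F = 80.
P[2]: D(K, 69) = AA; AA ⊕ 8E = 24.
P[3]: D(K, A8) = E9; E9 ⊕ 69 = 80.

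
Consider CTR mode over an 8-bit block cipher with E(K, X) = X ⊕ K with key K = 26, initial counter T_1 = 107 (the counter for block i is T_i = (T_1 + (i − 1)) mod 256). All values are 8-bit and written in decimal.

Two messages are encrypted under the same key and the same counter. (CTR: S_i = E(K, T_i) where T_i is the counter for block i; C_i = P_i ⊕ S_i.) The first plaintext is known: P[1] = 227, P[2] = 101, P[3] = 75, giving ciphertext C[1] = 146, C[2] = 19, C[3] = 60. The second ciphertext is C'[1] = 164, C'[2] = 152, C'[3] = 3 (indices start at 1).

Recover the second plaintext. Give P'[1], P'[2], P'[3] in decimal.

P'[1] = 213, P'[2] = 238, P'[3] = 116

In CTR with a reused counter, both messages share the same keystream S_i, so C_i ⊕ C'_i = P_i ⊕ P'_i and thus P'_i = P_i ⊕ C_i ⊕ C'_i.
P'[1]: 227 ⊕ 146 ⊕ 164 = 213.
P'[2]: 101 ⊕ 19 ⊕ 152 = 238.
P'[3]: 75 ⊕ 60 ⊕ 3 = 116.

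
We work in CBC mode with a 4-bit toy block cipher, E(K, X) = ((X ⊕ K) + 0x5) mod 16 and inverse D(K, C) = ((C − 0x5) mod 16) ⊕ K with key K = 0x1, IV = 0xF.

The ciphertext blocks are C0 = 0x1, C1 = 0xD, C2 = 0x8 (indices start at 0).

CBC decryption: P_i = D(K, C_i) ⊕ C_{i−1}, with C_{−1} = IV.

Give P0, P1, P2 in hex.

P0 = 0x2, P1 = 0x8, P2 = 0xF

P0: D(K, 0x1) = 0xD; 0xD ⊕ 0xF = 0x2.
P1: D(K, 0xD) = 0x9; 0x9 ⊕ 0x1 = 0x8.
P2: D(K, 0x8) = 0x2; 0x2 ⊕ 0xD = 0xF.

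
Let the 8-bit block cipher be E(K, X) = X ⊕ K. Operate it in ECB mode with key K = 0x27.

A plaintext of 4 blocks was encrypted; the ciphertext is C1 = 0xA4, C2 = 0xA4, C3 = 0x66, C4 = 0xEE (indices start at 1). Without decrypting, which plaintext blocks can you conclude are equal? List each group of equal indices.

P1 = P2

ECB encrypts each block independently with the same key, so equal ciphertext blocks imply equal plaintext blocks.
C1 = C2 = 0xA4, so P1 = P2.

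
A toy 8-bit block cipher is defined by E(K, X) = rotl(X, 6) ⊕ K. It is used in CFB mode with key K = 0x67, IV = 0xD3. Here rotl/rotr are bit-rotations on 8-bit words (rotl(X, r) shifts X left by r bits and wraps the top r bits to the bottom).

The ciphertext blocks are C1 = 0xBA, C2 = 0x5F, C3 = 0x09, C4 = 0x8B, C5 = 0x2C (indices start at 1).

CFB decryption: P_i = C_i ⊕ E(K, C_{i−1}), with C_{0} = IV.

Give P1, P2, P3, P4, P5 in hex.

P1 = 0x29, P2 = 0x96, P3 = 0xB9, P4 = 0xAE, P5 = 0xA9

P1: E(K, 0xD3) = 0x93; 0xBA ⊕ 0x93 = 0x29.
P2: E(K, 0xBA) = 0xC9; 0x5F ⊕ 0xC9 = 0x96.
P3: E(K, 0x5F) = 0xB0; 0x09 ⊕ 0xB0 = 0xB9.
P4: E(K, 0x09) = 0x25; 0x8B ⊕ 0x25 = 0xAE.
P5: E(K, 0x8B) = 0x85; 0x2C ⊕ 0x85 = 0xA9.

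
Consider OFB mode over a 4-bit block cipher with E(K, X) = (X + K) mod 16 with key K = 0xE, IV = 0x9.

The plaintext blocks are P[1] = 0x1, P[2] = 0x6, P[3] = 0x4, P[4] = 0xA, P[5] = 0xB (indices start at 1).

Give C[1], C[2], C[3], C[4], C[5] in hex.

C[1] = 0x6, C[2] = 0x3, C[3] = 0x7, C[4] = 0xB, C[5] = 0x4

OFB encryption: S_i = E(K, S_{i−1}) with S_{0} = IV; C_i = P_i ⊕ S_i.
C[1]: S = E(K, 0x9) = 0x7; 0x1 ⊕ 0x7 = 0x6.
C[2]: S = E(K, 0x7) = 0x5; 0x6 ⊕ 0x5 = 0x3.
C[3]: S = E(K, 0x5) = 0x3; 0x4 ⊕ 0x3 = 0x7.
C[4]: S = E(K, 0x3) = 0x1; 0xA ⊕ 0x1 = 0xB.
C[5]: S = E(K, 0x1) = 0xF; 0xB ⊕ 0xF = 0x4.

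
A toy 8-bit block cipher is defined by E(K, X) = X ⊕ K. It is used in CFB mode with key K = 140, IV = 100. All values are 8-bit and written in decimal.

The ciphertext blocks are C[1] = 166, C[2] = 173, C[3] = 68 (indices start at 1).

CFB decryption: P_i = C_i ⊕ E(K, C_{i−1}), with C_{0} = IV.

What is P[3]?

P[3]: E(K, 173) = 33; 68 ⊕ 33 = 101.

P[3] = 101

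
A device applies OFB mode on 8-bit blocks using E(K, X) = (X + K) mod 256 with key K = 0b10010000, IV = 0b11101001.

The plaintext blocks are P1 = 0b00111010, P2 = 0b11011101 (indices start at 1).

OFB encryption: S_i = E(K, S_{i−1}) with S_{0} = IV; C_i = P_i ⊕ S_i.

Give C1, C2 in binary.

C1: S = E(K, 0b11101001) = 0b01111001; 0b00111010 ⊕ 0b01111001 = 0b01000011.
C2: S = E(K, 0b01111001) = 0b00001001; 0b11011101 ⊕ 0b00001001 = 0b11010100.

C1 = 0b01000011, C2 = 0b11010100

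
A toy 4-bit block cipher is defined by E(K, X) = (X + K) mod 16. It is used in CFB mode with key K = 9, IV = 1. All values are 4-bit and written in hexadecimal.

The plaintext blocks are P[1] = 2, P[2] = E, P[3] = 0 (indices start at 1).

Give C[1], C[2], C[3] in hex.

CFB encryption: C_i = P_i ⊕ E(K, C_{i−1}), with C_{0} = IV.
C[1]: E(K, 1) = A; 2 ⊕ A = 8.
C[2]: E(K, 8) = 1; E ⊕ 1 = F.
C[3]: E(K, F) = 8; 0 ⊕ 8 = 8.

C[1] = 8, C[2] = F, C[3] = 8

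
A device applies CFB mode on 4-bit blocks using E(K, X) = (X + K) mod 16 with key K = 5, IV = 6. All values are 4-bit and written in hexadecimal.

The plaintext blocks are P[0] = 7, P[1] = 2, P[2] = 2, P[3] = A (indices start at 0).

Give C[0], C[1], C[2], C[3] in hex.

CFB encryption: C_i = P_i ⊕ E(K, C_{i−1}), with C_{−1} = IV.
C[0]: E(K, 6) = B; 7 ⊕ B = C.
C[1]: E(K, C) = 1; 2 ⊕ 1 = 3.
C[2]: E(K, 3) = 8; 2 ⊕ 8 = A.
C[3]: E(K, A) = F; A ⊕ F = 5.

C[0] = C, C[1] = 3, C[2] = A, C[3] = 5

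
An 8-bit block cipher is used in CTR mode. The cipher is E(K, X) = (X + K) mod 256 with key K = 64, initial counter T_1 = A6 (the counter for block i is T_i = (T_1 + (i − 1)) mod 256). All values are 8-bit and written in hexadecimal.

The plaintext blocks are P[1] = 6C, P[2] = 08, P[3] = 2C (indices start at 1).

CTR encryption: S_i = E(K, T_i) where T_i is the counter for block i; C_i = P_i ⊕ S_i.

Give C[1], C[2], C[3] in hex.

C[1] = 66, C[2] = 03, C[3] = 20

C[1]: T = A6, S = E(K, T) = 0A; 6C ⊕ 0A = 66.
C[2]: T = A7, S = E(K, T) = 0B; 08 ⊕ 0B = 03.
C[3]: T = A8, S = E(K, T) = 0C; 2C ⊕ 0C = 20.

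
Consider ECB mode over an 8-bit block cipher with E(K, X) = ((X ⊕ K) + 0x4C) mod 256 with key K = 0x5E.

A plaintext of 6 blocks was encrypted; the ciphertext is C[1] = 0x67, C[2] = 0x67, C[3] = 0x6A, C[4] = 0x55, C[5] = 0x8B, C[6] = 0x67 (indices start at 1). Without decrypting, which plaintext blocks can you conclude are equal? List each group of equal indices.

P[1] = P[2] = P[6]

ECB encrypts each block independently with the same key, so equal ciphertext blocks imply equal plaintext blocks.
C[1] = C[2] = C[6] = 0x67, so P[1] = P[2] = P[6].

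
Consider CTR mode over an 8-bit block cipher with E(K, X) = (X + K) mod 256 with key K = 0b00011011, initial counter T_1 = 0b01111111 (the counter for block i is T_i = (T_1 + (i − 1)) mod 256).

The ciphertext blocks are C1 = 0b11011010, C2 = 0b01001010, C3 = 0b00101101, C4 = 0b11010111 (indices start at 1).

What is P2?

CTR decryption: S_i = E(K, T_i) where T_i is the counter for block i; P_i = C_i ⊕ S_i.
P2: T = 0b10000000, S = E(K, T) = 0b10011011; 0b01001010 ⊕ 0b10011011 = 0b11010001.

P2 = 0b11010001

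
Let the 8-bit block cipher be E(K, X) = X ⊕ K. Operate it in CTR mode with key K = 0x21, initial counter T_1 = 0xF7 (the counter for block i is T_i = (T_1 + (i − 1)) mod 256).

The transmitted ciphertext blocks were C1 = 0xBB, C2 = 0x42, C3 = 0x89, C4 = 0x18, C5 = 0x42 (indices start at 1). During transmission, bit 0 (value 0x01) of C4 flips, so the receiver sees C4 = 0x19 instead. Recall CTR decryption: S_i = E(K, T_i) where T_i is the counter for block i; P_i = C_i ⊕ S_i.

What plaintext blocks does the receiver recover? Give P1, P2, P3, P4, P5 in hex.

Only C4 changed, to 0x19. In CTR, a change in C_i flips the same bit in P_i only; the keystream is unaffected. Decrypting the received ciphertext:
P1: T = 0xF7, S = E(K, T) = 0xD6; 0xBB ⊕ 0xD6 = 0x6D.
P2: T = 0xF8, S = E(K, T) = 0xD9; 0x42 ⊕ 0xD9 = 0x9B.
P3: T = 0xF9, S = E(K, T) = 0xD8; 0x89 ⊕ 0xD8 = 0x51.
P4: T = 0xFA, S = E(K, T) = 0xDB; 0x19 ⊕ 0xDB = 0xC2.
P5: T = 0xFB, S = E(K, T) = 0xDA; 0x42 ⊕ 0xDA = 0x98.
Blocks that differ from the original plaintext: P4.

P1 = 0x6D, P2 = 0x9B, P3 = 0x51, P4 = 0xC2, P5 = 0x98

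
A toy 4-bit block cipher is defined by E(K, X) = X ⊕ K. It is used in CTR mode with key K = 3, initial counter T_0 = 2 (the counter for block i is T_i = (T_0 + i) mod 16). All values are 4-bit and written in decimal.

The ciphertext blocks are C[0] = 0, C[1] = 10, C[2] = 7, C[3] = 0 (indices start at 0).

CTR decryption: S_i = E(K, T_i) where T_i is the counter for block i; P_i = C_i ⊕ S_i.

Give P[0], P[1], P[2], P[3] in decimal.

P[0] = 1, P[1] = 10, P[2] = 0, P[3] = 6

P[0]: T = 2, S = E(K, T) = 1; 0 ⊕ 1 = 1.
P[1]: T = 3, S = E(K, T) = 0; 10 ⊕ 0 = 10.
P[2]: T = 4, S = E(K, T) = 7; 7 ⊕ 7 = 0.
P[3]: T = 5, S = E(K, T) = 6; 0 ⊕ 6 = 6.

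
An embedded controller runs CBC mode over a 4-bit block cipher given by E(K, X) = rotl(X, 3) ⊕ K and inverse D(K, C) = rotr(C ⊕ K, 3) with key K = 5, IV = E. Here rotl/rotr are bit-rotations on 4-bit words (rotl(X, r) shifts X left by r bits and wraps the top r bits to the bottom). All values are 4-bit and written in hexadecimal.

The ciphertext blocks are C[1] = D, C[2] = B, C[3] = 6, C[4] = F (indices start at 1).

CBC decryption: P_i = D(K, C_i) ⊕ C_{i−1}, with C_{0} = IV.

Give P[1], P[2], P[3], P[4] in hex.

P[1] = F, P[2] = 0, P[3] = D, P[4] = 3

P[1]: D(K, D) = 1; 1 ⊕ E = F.
P[2]: D(K, B) = D; D ⊕ D = 0.
P[3]: D(K, 6) = 6; 6 ⊕ B = D.
P[4]: D(K, F) = 5; 5 ⊕ 6 = 3.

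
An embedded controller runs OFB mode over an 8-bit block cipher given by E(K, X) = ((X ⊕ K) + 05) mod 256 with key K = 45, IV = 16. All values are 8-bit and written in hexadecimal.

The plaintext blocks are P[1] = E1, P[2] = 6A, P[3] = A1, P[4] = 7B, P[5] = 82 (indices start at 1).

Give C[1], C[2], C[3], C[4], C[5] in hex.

C[1] = B9, C[2] = 48, C[3] = CD, C[4] = 55, C[5] = F2

OFB encryption: S_i = E(K, S_{i−1}) with S_{0} = IV; C_i = P_i ⊕ S_i.
C[1]: S = E(K, 16) = 58; E1 ⊕ 58 = B9.
C[2]: S = E(K, 58) = 22; 6A ⊕ 22 = 48.
C[3]: S = E(K, 22) = 6C; A1 ⊕ 6C = CD.
C[4]: S = E(K, 6C) = 2E; 7B ⊕ 2E = 55.
C[5]: S = E(K, 2E) = 70; 82 ⊕ 70 = F2.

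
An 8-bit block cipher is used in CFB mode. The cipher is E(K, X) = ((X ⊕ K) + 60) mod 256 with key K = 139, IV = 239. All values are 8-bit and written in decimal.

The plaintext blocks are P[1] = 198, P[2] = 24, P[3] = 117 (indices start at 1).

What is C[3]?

CFB encryption: C_i = P_i ⊕ E(K, C_{i−1}), with C_{0} = IV.
C[1]: E(K, 239) = 160; 198 ⊕ 160 = 102.
C[2]: E(K, 102) = 41; 24 ⊕ 41 = 49.
C[3]: E(K, 49) = 246; 117 ⊕ 246 = 131.

C[3] = 131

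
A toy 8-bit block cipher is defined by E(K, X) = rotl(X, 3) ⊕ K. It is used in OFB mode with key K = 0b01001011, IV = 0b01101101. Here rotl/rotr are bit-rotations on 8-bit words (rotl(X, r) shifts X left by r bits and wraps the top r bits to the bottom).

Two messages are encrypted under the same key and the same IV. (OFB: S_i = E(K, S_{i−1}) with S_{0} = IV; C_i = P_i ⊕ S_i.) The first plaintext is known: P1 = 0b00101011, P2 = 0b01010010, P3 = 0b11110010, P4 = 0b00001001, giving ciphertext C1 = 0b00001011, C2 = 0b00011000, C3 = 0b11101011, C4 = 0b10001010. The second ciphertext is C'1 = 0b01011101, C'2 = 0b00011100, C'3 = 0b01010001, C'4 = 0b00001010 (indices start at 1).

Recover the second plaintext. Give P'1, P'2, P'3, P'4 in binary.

In OFB with a reused IV, both messages share the same keystream S_i, so C_i ⊕ C'_i = P_i ⊕ P'_i and thus P'_i = P_i ⊕ C_i ⊕ C'_i.
P'1: 0b00101011 ⊕ 0b00001011 ⊕ 0b01011101 = 0b01111101.
P'2: 0b01010010 ⊕ 0b00011000 ⊕ 0b00011100 = 0b01010110.
P'3: 0b11110010 ⊕ 0b11101011 ⊕ 0b01010001 = 0b01001000.
P'4: 0b00001001 ⊕ 0b10001010 ⊕ 0b00001010 = 0b10001001.

P'1 = 0b01111101, P'2 = 0b01010110, P'3 = 0b01001000, P'4 = 0b10001001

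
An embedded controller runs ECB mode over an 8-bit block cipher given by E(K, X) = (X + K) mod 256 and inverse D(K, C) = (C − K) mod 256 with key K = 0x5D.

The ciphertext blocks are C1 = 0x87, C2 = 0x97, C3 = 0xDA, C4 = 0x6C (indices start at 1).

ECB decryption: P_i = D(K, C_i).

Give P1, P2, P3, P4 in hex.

P1 = 0x2A, P2 = 0x3A, P3 = 0x7D, P4 = 0x0F

P1: D(K, 0x87) = 0x2A.
P2: D(K, 0x97) = 0x3A.
P3: D(K, 0xDA) = 0x7D.
P4: D(K, 0x6C) = 0x0F.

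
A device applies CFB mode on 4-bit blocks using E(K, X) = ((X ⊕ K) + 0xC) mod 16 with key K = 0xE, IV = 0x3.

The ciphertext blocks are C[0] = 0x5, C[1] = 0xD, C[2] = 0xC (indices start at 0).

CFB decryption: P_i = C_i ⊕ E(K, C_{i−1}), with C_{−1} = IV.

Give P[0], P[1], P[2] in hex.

P[0] = 0xC, P[1] = 0xA, P[2] = 0x3

P[0]: E(K, 0x3) = 0x9; 0x5 ⊕ 0x9 = 0xC.
P[1]: E(K, 0x5) = 0x7; 0xD ⊕ 0x7 = 0xA.
P[2]: E(K, 0xD) = 0xF; 0xC ⊕ 0xF = 0x3.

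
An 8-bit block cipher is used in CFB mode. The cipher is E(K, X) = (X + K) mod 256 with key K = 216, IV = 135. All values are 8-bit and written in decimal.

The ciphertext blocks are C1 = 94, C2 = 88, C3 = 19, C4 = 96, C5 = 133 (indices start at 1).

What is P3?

CFB decryption: P_i = C_i ⊕ E(K, C_{i−1}), with C_{0} = IV.
P3: E(K, 88) = 48; 19 ⊕ 48 = 35.

P3 = 35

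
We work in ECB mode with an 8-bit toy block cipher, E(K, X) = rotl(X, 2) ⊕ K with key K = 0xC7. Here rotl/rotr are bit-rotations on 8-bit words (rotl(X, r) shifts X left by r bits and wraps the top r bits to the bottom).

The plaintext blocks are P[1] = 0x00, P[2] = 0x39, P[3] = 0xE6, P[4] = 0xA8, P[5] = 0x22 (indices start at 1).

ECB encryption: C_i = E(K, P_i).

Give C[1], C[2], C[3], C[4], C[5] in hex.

C[1]: E(K, 0x00) = 0xC7.
C[2]: E(K, 0x39) = 0x23.
C[3]: E(K, 0xE6) = 0x5C.
C[4]: E(K, 0xA8) = 0x65.
C[5]: E(K, 0x22) = 0x4F.

C[1] = 0xC7, C[2] = 0x23, C[3] = 0x5C, C[4] = 0x65, C[5] = 0x4F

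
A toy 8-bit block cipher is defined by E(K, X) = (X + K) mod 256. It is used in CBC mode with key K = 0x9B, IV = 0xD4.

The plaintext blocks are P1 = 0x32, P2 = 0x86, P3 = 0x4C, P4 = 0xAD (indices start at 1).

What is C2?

C2 = 0xA2

CBC encryption: C_i = E(K, P_i ⊕ C_{i−1}), with C_{0} = IV.
C1: P1 ⊕ 0xD4 = 0xE6; E(K, 0xE6) = 0x81.
C2: P2 ⊕ 0x81 = 0x07; E(K, 0x07) = 0xA2.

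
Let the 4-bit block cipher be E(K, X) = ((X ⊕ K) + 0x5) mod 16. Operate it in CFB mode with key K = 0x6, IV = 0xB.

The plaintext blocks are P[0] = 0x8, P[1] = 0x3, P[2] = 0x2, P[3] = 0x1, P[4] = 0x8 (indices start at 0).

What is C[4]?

C[4] = 0x2

CFB encryption: C_i = P_i ⊕ E(K, C_{i−1}), with C_{−1} = IV.
C[0]: E(K, 0xB) = 0x2; 0x8 ⊕ 0x2 = 0xA.
C[1]: E(K, 0xA) = 0x1; 0x3 ⊕ 0x1 = 0x2.
C[2]: E(K, 0x2) = 0x9; 0x2 ⊕ 0x9 = 0xB.
C[3]: E(K, 0xB) = 0x2; 0x1 ⊕ 0x2 = 0x3.
C[4]: E(K, 0x3) = 0xA; 0x8 ⊕ 0xA = 0x2.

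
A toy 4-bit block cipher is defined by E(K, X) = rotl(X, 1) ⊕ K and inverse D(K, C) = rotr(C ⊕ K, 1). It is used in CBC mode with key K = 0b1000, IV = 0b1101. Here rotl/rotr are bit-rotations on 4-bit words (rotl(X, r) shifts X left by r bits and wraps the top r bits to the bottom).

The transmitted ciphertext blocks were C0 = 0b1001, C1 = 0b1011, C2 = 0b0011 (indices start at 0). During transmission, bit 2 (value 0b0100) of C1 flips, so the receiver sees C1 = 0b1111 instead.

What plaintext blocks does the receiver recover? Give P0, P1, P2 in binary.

CBC decryption: P_i = D(K, C_i) ⊕ C_{i−1}, with C_{−1} = IV.
Only C1 changed, to 0b1111. In CBC, a change in C_i garbles P_i and flips the same bit in P_{i+1}. Decrypting the received ciphertext:
P0: D(K, 0b1001) = 0b1000; 0b1000 ⊕ 0b1101 = 0b0101.
P1: D(K, 0b1111) = 0b1011; 0b1011 ⊕ 0b1001 = 0b0010.
P2: D(K, 0b0011) = 0b1101; 0b1101 ⊕ 0b1111 = 0b0010.
Blocks that differ from the original plaintext: P1, P2.

P0 = 0b0101, P1 = 0b0010, P2 = 0b0010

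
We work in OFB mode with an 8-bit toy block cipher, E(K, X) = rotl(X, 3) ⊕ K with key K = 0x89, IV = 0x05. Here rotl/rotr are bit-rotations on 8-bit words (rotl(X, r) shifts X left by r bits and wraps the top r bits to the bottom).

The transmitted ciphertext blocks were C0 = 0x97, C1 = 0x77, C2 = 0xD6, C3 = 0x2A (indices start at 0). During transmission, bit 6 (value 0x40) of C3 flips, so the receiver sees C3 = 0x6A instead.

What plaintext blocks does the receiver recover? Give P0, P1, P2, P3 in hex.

OFB decryption: S_i = E(K, S_{i−1}) with S_{−1} = IV; P_i = C_i ⊕ S_i.
Only C3 changed, to 0x6A. In OFB, a change in C_i flips the same bit in P_i only; the keystream is unaffected. Decrypting the received ciphertext:
P0: S = E(K, 0x05) = 0xA1; 0x97 ⊕ 0xA1 = 0x36.
P1: S = E(K, 0xA1) = 0x84; 0x77 ⊕ 0x84 = 0xF3.
P2: S = E(K, 0x84) = 0xAD; 0xD6 ⊕ 0xAD = 0x7B.
P3: S = E(K, 0xAD) = 0xE4; 0x6A ⊕ 0xE4 = 0x8E.
Blocks that differ from the original plaintext: P3.

P0 = 0x36, P1 = 0xF3, P2 = 0x7B, P3 = 0x8E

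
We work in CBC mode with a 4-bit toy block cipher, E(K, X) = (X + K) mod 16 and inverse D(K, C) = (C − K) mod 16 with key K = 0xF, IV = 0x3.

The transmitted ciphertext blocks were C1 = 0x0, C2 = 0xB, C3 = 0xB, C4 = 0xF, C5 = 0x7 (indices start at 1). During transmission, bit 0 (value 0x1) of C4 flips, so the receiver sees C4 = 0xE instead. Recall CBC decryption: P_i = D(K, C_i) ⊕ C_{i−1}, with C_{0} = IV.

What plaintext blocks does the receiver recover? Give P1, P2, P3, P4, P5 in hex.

P1 = 0x2, P2 = 0xC, P3 = 0x7, P4 = 0x4, P5 = 0x6

Only C4 changed, to 0xE. In CBC, a change in C_i garbles P_i and flips the same bit in P_{i+1}. Decrypting the received ciphertext:
P1: D(K, 0x0) = 0x1; 0x1 ⊕ 0x3 = 0x2.
P2: D(K, 0xB) = 0xC; 0xC ⊕ 0x0 = 0xC.
P3: D(K, 0xB) = 0xC; 0xC ⊕ 0xB = 0x7.
P4: D(K, 0xE) = 0xF; 0xF ⊕ 0xB = 0x4.
P5: D(K, 0x7) = 0x8; 0x8 ⊕ 0xE = 0x6.
Blocks that differ from the original plaintext: P4, P5.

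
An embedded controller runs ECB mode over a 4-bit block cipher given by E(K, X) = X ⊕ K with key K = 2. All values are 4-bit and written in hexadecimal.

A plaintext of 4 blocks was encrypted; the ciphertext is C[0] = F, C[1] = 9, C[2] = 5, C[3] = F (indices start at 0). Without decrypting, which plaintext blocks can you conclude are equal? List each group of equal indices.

ECB encrypts each block independently with the same key, so equal ciphertext blocks imply equal plaintext blocks.
C[0] = C[3] = F, so P[0] = P[3].

P[0] = P[3]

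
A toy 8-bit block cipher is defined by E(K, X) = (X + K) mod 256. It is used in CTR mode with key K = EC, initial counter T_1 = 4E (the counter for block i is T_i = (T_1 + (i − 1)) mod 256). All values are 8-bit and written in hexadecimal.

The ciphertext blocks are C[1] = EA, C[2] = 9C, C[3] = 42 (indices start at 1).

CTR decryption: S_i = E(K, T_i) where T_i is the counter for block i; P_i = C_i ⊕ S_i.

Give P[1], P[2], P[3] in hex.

P[1]: T = 4E, S = E(K, T) = 3A; EA ⊕ 3A = D0.
P[2]: T = 4F, S = E(K, T) = 3B; 9C ⊕ 3B = A7.
P[3]: T = 50, S = E(K, T) = 3C; 42 ⊕ 3C = 7E.

P[1] = D0, P[2] = A7, P[3] = 7E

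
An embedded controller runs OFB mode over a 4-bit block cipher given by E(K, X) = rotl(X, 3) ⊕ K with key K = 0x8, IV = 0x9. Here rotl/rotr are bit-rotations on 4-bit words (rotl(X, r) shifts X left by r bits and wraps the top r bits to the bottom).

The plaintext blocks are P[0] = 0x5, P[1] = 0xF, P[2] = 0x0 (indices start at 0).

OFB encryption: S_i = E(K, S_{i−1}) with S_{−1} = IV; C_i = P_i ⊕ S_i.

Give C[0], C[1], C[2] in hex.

C[0] = 0x1, C[1] = 0x5, C[2] = 0xD

C[0]: S = E(K, 0x9) = 0x4; 0x5 ⊕ 0x4 = 0x1.
C[1]: S = E(K, 0x4) = 0xA; 0xF ⊕ 0xA = 0x5.
C[2]: S = E(K, 0xA) = 0xD; 0x0 ⊕ 0xD = 0xD.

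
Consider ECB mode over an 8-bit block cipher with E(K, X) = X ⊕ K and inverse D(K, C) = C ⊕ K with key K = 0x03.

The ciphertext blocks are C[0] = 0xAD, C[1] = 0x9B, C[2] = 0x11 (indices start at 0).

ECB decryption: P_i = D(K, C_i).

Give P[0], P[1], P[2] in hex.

P[0]: D(K, 0xAD) = 0xAE.
P[1]: D(K, 0x9B) = 0x98.
P[2]: D(K, 0x11) = 0x12.

P[0] = 0xAE, P[1] = 0x98, P[2] = 0x12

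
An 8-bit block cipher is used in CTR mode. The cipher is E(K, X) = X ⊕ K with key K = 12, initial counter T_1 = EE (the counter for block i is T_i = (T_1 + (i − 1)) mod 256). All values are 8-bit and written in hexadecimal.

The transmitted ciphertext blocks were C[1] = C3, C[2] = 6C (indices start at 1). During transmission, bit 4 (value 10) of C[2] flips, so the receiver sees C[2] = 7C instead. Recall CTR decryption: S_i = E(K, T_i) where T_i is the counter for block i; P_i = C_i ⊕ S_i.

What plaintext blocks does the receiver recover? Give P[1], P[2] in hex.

Only C[2] changed, to 7C. In CTR, a change in C_i flips the same bit in P_i only; the keystream is unaffected. Decrypting the received ciphertext:
P[1]: T = EE, S = E(K, T) = FC; C3 ⊕ FC = 3F.
P[2]: T = EF, S = E(K, T) = FD; 7C ⊕ FD = 81.
Blocks that differ from the original plaintext: P[2].

P[1] = 3F, P[2] = 81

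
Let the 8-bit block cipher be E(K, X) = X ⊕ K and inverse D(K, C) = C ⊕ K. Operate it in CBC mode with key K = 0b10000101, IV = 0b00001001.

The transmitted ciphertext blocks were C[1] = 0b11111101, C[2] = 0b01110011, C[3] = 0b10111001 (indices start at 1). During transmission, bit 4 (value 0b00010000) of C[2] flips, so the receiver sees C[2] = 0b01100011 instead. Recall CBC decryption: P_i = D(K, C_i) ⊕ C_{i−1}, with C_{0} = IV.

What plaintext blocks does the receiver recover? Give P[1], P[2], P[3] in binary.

Only C[2] changed, to 0b01100011. In CBC, a change in C_i garbles P_i and flips the same bit in P_{i+1}. Decrypting the received ciphertext:
P[1]: D(K, 0b11111101) = 0b01111000; 0b01111000 ⊕ 0b00001001 = 0b01110001.
P[2]: D(K, 0b01100011) = 0b11100110; 0b11100110 ⊕ 0b11111101 = 0b00011011.
P[3]: D(K, 0b10111001) = 0b00111100; 0b00111100 ⊕ 0b01100011 = 0b01011111.
Blocks that differ from the original plaintext: P[2], P[3].

P[1] = 0b01110001, P[2] = 0b00011011, P[3] = 0b01011111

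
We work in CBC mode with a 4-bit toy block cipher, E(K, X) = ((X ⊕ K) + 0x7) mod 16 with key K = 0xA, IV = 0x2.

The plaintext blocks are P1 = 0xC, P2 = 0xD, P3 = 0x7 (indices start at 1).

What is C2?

C2 = 0x3

CBC encryption: C_i = E(K, P_i ⊕ C_{i−1}), with C_{0} = IV.
C1: P1 ⊕ 0x2 = 0xE; E(K, 0xE) = 0xB.
C2: P2 ⊕ 0xB = 0x6; E(K, 0x6) = 0x3.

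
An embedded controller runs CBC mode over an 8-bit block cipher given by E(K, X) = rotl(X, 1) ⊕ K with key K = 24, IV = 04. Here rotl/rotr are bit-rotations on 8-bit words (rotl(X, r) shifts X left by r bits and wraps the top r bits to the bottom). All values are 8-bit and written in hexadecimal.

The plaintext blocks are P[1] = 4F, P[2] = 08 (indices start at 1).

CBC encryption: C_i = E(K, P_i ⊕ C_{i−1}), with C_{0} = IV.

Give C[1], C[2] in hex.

C[1]: P[1] ⊕ 04 = 4B; E(K, 4B) = B2.
C[2]: P[2] ⊕ B2 = BA; E(K, BA) = 51.

C[1] = B2, C[2] = 51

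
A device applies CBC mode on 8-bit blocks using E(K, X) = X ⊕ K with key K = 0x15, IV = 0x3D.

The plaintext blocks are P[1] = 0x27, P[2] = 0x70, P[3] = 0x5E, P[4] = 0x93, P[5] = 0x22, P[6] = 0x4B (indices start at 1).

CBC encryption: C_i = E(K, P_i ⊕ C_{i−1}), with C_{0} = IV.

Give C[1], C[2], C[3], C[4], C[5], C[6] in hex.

C[1]: P[1] ⊕ 0x3D = 0x1A; E(K, 0x1A) = 0x0F.
C[2]: P[2] ⊕ 0x0F = 0x7F; E(K, 0x7F) = 0x6A.
C[3]: P[3] ⊕ 0x6A = 0x34; E(K, 0x34) = 0x21.
C[4]: P[4] ⊕ 0x21 = 0xB2; E(K, 0xB2) = 0xA7.
C[5]: P[5] ⊕ 0xA7 = 0x85; E(K, 0x85) = 0x90.
C[6]: P[6] ⊕ 0x90 = 0xDB; E(K, 0xDB) = 0xCE.

C[1] = 0x0F, C[2] = 0x6A, C[3] = 0x21, C[4] = 0xA7, C[5] = 0x90, C[6] = 0xCE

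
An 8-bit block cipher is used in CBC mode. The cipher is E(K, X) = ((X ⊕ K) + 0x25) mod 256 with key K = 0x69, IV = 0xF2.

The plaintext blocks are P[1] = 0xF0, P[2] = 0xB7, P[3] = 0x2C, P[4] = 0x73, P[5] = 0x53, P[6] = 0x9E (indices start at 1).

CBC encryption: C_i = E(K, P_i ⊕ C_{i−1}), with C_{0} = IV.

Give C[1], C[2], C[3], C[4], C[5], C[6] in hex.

C[1] = 0x90, C[2] = 0x73, C[3] = 0x5B, C[4] = 0x66, C[5] = 0x81, C[6] = 0x9B

C[1]: P[1] ⊕ 0xF2 = 0x02; E(K, 0x02) = 0x90.
C[2]: P[2] ⊕ 0x90 = 0x27; E(K, 0x27) = 0x73.
C[3]: P[3] ⊕ 0x73 = 0x5F; E(K, 0x5F) = 0x5B.
C[4]: P[4] ⊕ 0x5B = 0x28; E(K, 0x28) = 0x66.
C[5]: P[5] ⊕ 0x66 = 0x35; E(K, 0x35) = 0x81.
C[6]: P[6] ⊕ 0x81 = 0x1F; E(K, 0x1F) = 0x9B.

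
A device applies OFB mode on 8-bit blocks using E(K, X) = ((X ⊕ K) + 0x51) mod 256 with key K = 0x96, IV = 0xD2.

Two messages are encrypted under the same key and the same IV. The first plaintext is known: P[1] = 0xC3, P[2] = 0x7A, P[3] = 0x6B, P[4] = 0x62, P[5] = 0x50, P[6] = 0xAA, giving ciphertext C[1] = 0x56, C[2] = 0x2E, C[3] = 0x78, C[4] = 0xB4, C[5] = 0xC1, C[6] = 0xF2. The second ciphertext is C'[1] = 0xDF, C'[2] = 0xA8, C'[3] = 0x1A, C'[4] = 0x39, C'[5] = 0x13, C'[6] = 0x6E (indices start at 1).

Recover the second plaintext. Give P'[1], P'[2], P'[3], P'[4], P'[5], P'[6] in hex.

In OFB with a reused IV, both messages share the same keystream S_i, so C_i ⊕ C'_i = P_i ⊕ P'_i and thus P'_i = P_i ⊕ C_i ⊕ C'_i.
P'[1]: 0xC3 ⊕ 0x56 ⊕ 0xDF = 0x4A.
P'[2]: 0x7A ⊕ 0x2E ⊕ 0xA8 = 0xFC.
P'[3]: 0x6B ⊕ 0x78 ⊕ 0x1A = 0x09.
P'[4]: 0x62 ⊕ 0xB4 ⊕ 0x39 = 0xEF.
P'[5]: 0x50 ⊕ 0xC1 ⊕ 0x13 = 0x82.
P'[6]: 0xAA ⊕ 0xF2 ⊕ 0x6E = 0x36.

P'[1] = 0x4A, P'[2] = 0xFC, P'[3] = 0x09, P'[4] = 0xEF, P'[5] = 0x82, P'[6] = 0x36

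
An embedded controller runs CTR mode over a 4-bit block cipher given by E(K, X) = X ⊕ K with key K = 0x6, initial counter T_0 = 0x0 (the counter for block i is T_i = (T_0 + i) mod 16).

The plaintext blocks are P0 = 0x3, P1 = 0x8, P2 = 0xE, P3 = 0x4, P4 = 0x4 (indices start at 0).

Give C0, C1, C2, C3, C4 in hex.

CTR encryption: S_i = E(K, T_i) where T_i is the counter for block i; C_i = P_i ⊕ S_i.
C0: T = 0x0, S = E(K, T) = 0x6; 0x3 ⊕ 0x6 = 0x5.
C1: T = 0x1, S = E(K, T) = 0x7; 0x8 ⊕ 0x7 = 0xF.
C2: T = 0x2, S = E(K, T) = 0x4; 0xE ⊕ 0x4 = 0xA.
C3: T = 0x3, S = E(K, T) = 0x5; 0x4 ⊕ 0x5 = 0x1.
C4: T = 0x4, S = E(K, T) = 0x2; 0x4 ⊕ 0x2 = 0x6.

C0 = 0x5, C1 = 0xF, C2 = 0xA, C3 = 0x1, C4 = 0x6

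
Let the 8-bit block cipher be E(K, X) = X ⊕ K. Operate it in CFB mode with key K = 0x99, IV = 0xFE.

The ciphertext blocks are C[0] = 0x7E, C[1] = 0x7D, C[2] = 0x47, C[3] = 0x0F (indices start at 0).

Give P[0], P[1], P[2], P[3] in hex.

CFB decryption: P_i = C_i ⊕ E(K, C_{i−1}), with C_{−1} = IV.
P[0]: E(K, 0xFE) = 0x67; 0x7E ⊕ 0x67 = 0x19.
P[1]: E(K, 0x7E) = 0xE7; 0x7D ⊕ 0xE7 = 0x9A.
P[2]: E(K, 0x7D) = 0xE4; 0x47 ⊕ 0xE4 = 0xA3.
P[3]: E(K, 0x47) = 0xDE; 0x0F ⊕ 0xDE = 0xD1.

P[0] = 0x19, P[1] = 0x9A, P[2] = 0xA3, P[3] = 0xD1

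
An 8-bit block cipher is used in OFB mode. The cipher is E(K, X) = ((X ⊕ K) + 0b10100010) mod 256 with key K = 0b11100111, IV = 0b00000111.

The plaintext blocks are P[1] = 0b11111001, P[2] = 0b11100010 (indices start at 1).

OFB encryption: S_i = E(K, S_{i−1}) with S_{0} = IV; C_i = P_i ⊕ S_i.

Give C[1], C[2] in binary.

C[1] = 0b01111011, C[2] = 0b11100101

C[1]: S = E(K, 0b00000111) = 0b10000010; 0b11111001 ⊕ 0b10000010 = 0b01111011.
C[2]: S = E(K, 0b10000010) = 0b00000111; 0b11100010 ⊕ 0b00000111 = 0b11100101.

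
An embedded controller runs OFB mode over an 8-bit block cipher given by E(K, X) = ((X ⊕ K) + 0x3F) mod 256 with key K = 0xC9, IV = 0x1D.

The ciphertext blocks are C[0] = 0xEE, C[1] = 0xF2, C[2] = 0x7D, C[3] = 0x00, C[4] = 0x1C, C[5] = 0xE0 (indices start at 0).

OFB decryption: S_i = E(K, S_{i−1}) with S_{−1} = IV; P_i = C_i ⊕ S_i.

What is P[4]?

P[0]: S = E(K, 0x1D) = 0x13; 0xEE ⊕ 0x13 = 0xFD.
P[1]: S = E(K, 0x13) = 0x19; 0xF2 ⊕ 0x19 = 0xEB.
P[2]: S = E(K, 0x19) = 0x0F; 0x7D ⊕ 0x0F = 0x72.
P[3]: S = E(K, 0x0F) = 0x05; 0x00 ⊕ 0x05 = 0x05.
P[4]: S = E(K, 0x05) = 0x0B; 0x1C ⊕ 0x0B = 0x17.

P[4] = 0x17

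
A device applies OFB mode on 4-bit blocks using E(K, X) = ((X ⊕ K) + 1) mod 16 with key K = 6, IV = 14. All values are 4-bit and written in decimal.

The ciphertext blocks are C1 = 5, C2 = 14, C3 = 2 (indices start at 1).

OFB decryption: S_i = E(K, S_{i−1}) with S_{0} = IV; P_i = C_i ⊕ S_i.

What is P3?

P3 = 5

P1: S = E(K, 14) = 9; 5 ⊕ 9 = 12.
P2: S = E(K, 9) = 0; 14 ⊕ 0 = 14.
P3: S = E(K, 0) = 7; 2 ⊕ 7 = 5.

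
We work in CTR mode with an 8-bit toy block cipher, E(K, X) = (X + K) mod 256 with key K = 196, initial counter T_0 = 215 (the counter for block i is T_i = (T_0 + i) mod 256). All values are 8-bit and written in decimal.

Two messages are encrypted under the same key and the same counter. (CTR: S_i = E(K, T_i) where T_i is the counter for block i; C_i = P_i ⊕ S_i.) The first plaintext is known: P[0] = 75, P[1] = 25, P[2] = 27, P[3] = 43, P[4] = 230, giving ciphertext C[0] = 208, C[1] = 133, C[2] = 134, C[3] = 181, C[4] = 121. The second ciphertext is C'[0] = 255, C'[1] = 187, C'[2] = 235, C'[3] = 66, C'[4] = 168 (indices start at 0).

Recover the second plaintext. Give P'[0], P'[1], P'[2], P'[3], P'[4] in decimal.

In CTR with a reused counter, both messages share the same keystream S_i, so C_i ⊕ C'_i = P_i ⊕ P'_i and thus P'_i = P_i ⊕ C_i ⊕ C'_i.
P'[0]: 75 ⊕ 208 ⊕ 255 = 100.
P'[1]: 25 ⊕ 133 ⊕ 187 = 39.
P'[2]: 27 ⊕ 134 ⊕ 235 = 118.
P'[3]: 43 ⊕ 181 ⊕ 66 = 220.
P'[4]: 230 ⊕ 121 ⊕ 168 = 55.

P'[0] = 100, P'[1] = 39, P'[2] = 118, P'[3] = 220, P'[4] = 55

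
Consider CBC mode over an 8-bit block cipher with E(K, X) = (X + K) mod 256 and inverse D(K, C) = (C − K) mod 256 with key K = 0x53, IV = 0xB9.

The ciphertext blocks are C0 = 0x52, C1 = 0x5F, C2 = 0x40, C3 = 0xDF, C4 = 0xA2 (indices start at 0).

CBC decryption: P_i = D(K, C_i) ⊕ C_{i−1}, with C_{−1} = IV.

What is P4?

P4: D(K, 0xA2) = 0x4F; 0x4F ⊕ 0xDF = 0x90.

P4 = 0x90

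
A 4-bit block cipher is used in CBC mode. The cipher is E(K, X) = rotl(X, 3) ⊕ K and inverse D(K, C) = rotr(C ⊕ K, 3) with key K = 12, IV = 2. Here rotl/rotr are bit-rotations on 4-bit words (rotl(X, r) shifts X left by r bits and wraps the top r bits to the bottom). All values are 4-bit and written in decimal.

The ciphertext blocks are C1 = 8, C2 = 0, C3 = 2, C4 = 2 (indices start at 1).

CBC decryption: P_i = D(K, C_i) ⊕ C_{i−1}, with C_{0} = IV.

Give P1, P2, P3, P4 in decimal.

P1: D(K, 8) = 8; 8 ⊕ 2 = 10.
P2: D(K, 0) = 9; 9 ⊕ 8 = 1.
P3: D(K, 2) = 13; 13 ⊕ 0 = 13.
P4: D(K, 2) = 13; 13 ⊕ 2 = 15.

P1 = 10, P2 = 1, P3 = 13, P4 = 15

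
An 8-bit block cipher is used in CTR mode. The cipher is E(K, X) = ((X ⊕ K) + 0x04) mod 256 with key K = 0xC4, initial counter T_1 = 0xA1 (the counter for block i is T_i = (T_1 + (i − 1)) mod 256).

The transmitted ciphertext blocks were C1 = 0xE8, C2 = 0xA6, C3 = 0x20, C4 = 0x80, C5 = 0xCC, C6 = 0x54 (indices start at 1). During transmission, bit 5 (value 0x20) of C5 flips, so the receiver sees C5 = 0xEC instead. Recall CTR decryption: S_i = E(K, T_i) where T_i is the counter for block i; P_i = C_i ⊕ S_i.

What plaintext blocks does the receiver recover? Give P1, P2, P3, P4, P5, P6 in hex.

Only C5 changed, to 0xEC. In CTR, a change in C_i flips the same bit in P_i only; the keystream is unaffected. Decrypting the received ciphertext:
P1: T = 0xA1, S = E(K, T) = 0x69; 0xE8 ⊕ 0x69 = 0x81.
P2: T = 0xA2, S = E(K, T) = 0x6A; 0xA6 ⊕ 0x6A = 0xCC.
P3: T = 0xA3, S = E(K, T) = 0x6B; 0x20 ⊕ 0x6B = 0x4B.
P4: T = 0xA4, S = E(K, T) = 0x64; 0x80 ⊕ 0x64 = 0xE4.
P5: T = 0xA5, S = E(K, T) = 0x65; 0xEC ⊕ 0x65 = 0x89.
P6: T = 0xA6, S = E(K, T) = 0x66; 0x54 ⊕ 0x66 = 0x32.
Blocks that differ from the original plaintext: P5.

P1 = 0x81, P2 = 0xCC, P3 = 0x4B, P4 = 0xE4, P5 = 0x89, P6 = 0x32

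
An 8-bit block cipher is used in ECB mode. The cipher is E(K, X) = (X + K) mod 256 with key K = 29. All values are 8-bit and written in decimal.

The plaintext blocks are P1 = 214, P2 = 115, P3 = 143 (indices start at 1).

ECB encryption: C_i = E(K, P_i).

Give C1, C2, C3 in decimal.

C1: E(K, 214) = 243.
C2: E(K, 115) = 144.
C3: E(K, 143) = 172.

C1 = 243, C2 = 144, C3 = 172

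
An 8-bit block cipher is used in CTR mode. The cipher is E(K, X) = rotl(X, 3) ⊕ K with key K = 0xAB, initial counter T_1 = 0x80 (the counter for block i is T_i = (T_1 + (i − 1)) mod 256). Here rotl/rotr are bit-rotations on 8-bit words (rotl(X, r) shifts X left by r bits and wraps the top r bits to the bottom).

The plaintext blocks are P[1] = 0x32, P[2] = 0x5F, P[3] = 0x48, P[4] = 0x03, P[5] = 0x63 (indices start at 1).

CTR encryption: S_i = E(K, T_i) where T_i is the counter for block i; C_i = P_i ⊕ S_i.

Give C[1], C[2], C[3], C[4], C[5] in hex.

C[1] = 0x9D, C[2] = 0xF8, C[3] = 0xF7, C[4] = 0xB4, C[5] = 0xEC

C[1]: T = 0x80, S = E(K, T) = 0xAF; 0x32 ⊕ 0xAF = 0x9D.
C[2]: T = 0x81, S = E(K, T) = 0xA7; 0x5F ⊕ 0xA7 = 0xF8.
C[3]: T = 0x82, S = E(K, T) = 0xBF; 0x48 ⊕ 0xBF = 0xF7.
C[4]: T = 0x83, S = E(K, T) = 0xB7; 0x03 ⊕ 0xB7 = 0xB4.
C[5]: T = 0x84, S = E(K, T) = 0x8F; 0x63 ⊕ 0x8F = 0xEC.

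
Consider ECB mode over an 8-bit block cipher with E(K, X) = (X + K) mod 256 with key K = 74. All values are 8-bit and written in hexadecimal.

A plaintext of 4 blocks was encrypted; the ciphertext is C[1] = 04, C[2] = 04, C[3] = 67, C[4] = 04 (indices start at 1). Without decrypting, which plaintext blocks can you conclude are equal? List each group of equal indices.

P[1] = P[2] = P[4]

ECB encrypts each block independently with the same key, so equal ciphertext blocks imply equal plaintext blocks.
C[1] = C[2] = C[4] = 04, so P[1] = P[2] = P[4].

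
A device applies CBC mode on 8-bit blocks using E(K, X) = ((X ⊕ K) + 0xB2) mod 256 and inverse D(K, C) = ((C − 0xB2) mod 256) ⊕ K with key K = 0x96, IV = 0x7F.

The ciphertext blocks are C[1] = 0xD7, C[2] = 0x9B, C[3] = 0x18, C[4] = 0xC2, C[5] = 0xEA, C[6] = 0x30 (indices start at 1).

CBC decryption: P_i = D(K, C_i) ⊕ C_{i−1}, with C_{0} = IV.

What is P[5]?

P[5]: D(K, 0xEA) = 0xAE; 0xAE ⊕ 0xC2 = 0x6C.

P[5] = 0x6C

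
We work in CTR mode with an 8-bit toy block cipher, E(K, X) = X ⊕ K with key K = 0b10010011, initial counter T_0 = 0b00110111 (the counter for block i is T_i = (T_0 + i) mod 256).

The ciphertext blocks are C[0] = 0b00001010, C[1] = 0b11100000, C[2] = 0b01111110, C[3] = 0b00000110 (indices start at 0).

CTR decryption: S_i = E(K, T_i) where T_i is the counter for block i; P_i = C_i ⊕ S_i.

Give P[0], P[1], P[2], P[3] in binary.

P[0] = 0b10101110, P[1] = 0b01001011, P[2] = 0b11010100, P[3] = 0b10101111

P[0]: T = 0b00110111, S = E(K, T) = 0b10100100; 0b00001010 ⊕ 0b10100100 = 0b10101110.
P[1]: T = 0b00111000, S = E(K, T) = 0b10101011; 0b11100000 ⊕ 0b10101011 = 0b01001011.
P[2]: T = 0b00111001, S = E(K, T) = 0b10101010; 0b01111110 ⊕ 0b10101010 = 0b11010100.
P[3]: T = 0b00111010, S = E(K, T) = 0b10101001; 0b00000110 ⊕ 0b10101001 = 0b10101111.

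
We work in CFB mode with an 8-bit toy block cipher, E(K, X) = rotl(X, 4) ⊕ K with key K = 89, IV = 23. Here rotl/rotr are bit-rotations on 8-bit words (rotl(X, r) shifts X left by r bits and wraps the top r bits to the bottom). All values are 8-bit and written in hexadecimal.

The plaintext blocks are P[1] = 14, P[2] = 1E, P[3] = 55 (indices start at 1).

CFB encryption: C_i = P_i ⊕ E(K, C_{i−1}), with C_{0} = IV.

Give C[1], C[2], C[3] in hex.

C[1] = AF, C[2] = 6D, C[3] = 0A

C[1]: E(K, 23) = BB; 14 ⊕ BB = AF.
C[2]: E(K, AF) = 73; 1E ⊕ 73 = 6D.
C[3]: E(K, 6D) = 5F; 55 ⊕ 5F = 0A.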